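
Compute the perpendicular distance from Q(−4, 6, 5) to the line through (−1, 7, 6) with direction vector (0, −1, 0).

Direction vector d = (0, −1, 0).
AP = (−3, −1, −1), and AP × d = (−1, 0, 3).
|AP × d|² = 10 and |d|² = 1, so the distance is √10.

√10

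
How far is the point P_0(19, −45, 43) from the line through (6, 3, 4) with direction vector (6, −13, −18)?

Direction vector d = (6, −13, −18).
AP = (13, −48, 39); AP·d = 0, |AP|² = 3994, |d|² = 529.
distance² = |AP|² − (AP·d)²/|d|² = 3994 − 0/529 = 3994, so the distance is √3994.

√3994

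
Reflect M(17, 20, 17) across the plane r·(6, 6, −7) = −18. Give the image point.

With n = (6, 6, −7), the signed offset is (n·M − (-18))/|n|² = 121/121 = 1.
M' = M − 2t·n = (17, 20, 17) − 2·(6, 6, −7) = (5, 8, 31).

(5, 8, 31)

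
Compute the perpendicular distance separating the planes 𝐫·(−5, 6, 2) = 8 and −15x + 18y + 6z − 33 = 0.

Divide the second equation by 3 to match normals: −5x + 6y + 2z = 11.
Both planes have normal n = (−5, 6, 2), |n| = √65. Any point on the first plane is at distance |11 − 8|/|n| = 3/√65 = 3√65/65 from the second.

3√65/65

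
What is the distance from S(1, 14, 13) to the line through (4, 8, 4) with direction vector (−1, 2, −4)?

Direction vector d = (−1, 2, −4).
AP = (−3, 6, 9); AP·d = -21, |AP|² = 126, |d|² = 21.
distance² = |AP|² − (AP·d)²/|d|² = 126 − 441/21 = 105, so the distance is √105.

√105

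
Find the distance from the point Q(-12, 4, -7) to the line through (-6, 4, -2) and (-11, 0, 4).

A direction vector is d = (-5, -4, 6).
AP = (-6, 0, -5), and AP × d = (-20, 61, 24).
|AP × d|² = 4697 and |d|² = 77, so the distance is √(4697/77) = √61.

√61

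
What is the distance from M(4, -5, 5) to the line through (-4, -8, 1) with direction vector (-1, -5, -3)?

Direction vector d = (-1, -5, -3).
AP = (8, 3, 4), and AP × d = (11, 20, -37).
|AP × d|² = 1890 and |d|² = 35, so the distance is √(1890/35) = √54 = 3√6.

3√6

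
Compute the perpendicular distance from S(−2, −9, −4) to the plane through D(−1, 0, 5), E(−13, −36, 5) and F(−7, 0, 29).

DE = (−12, −36, 0) and DF = (−6, 0, 24), so a normal is n = DE × DF = (−864, 288, −216).
n = (−864, 288, −216); n·P − (-216) = 216; |n| = 936; distance = 216/936 = 3/13.

3/13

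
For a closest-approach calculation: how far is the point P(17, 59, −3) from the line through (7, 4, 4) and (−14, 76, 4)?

√674

A direction vector is d = (−21, 72, 0).
AP = (10, 55, −7), and AP × d = (504, 147, 1875).
|AP × d|² = 3791250 and |d|² = 5625, so the distance is √(3791250/5625) = √674.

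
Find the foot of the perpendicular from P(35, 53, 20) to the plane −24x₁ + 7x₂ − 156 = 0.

(11, 60, 20)

The perpendicular from P has direction n = (−24, 7, 0): r = (35, 53, 20) + t(−24, 7, 0).
Substitute into the plane: n·(P + tn) = 156 gives -469 + 625t = 156, so t = 1.
Foot = (35, 53, 20) + 1·(−24, 7, 0) = (11, 60, 20).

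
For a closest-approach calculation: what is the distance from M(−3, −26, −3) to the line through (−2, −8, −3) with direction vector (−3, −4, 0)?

10

Direction vector d = (−3, −4, 0).
AP = (−1, −18, 0), and AP × d = (0, 0, −50).
|AP × d|² = 2500 and |d|² = 25, so the distance is √(2500/25) = √100 = 10.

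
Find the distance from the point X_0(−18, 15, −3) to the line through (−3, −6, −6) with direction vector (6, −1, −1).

3√37

Direction vector d = (6, −1, −1).
AP = (−15, 21, 3); AP·d = -114, |AP|² = 675, |d|² = 38.
distance² = |AP|² − (AP·d)²/|d|² = 675 − 12996/38 = 333, so the distance is 3√37.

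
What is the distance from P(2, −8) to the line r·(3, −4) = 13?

5

d = |3·2 + (-4)·(-8) − 13| / √(9 + 16) = |25|/5 = 5.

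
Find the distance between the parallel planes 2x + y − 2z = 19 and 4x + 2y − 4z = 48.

Divide the second equation by 2 to match normals: 2x + y − 2z = 24.
Both planes have normal n = (2, 1, −2), |n| = 3. Any point on the first plane is at distance |24 − 19|/|n| = 5/3 from the second.

5/3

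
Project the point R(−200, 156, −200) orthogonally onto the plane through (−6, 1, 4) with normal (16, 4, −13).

The perpendicular from R has direction n = (16, 4, −13): r = (−200, 156, −200) + μ(16, 4, −13).
Substitute into the plane: n·(R + μn) = -144 gives 24 + 441μ = -144, so μ = -8/21.
Foot = (−200, 156, −200) + (-8/21)·(16, 4, −13) = (−4328/21, 3244/21, −4096/21).

(-4328/21, 3244/21, -4096/21)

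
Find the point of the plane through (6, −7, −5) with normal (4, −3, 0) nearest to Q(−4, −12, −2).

(0, -15, -2)

n = (4, −3, 0), |n|² = 25, and n·Q − 45 = -25.
t = -25/25 = -1, so the foot is Q − t·n = (−4, −12, −2) − (-1)·(4, −3, 0) = (0, −15, −2).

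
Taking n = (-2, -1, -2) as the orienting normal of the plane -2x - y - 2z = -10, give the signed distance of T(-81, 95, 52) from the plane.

n·T − (-10) = -27.
|n| = 3, so the signed distance is -27/3 = -9.

-9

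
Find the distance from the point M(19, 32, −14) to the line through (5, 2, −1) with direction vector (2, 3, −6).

√481

Direction vector d = (2, 3, −6).
AP = (14, 30, −13), and AP × d = (−141, 58, −18).
|AP × d|² = 23569 and |d|² = 49, so the distance is √(23569/49) = √481.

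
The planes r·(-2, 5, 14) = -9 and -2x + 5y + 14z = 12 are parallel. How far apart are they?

7/5

With common normal n = (-2, 5, 14) (|n| = 15), the distance is |(-9) − 12|/|n| = 21/15 = 7/5.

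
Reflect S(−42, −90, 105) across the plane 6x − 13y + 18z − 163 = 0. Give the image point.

With n = (6, −13, 18), the signed offset is (n·S − 163)/|n|² = 2645/529 = 5.
S' = S − 2t·n = (−42, −90, 105) − 10·(6, −13, 18) = (−102, 40, −75).

(-102, 40, -75)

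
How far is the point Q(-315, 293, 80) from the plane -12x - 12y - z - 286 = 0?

n = (-12, -12, -1); n·P − 286 = -102; |n| = 17; distance = 102/17 = 6.

6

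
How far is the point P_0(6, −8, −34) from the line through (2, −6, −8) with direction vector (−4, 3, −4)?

Direction vector d = (−4, 3, −4).
AP = (4, −2, −26); AP·d = 82, |AP|² = 696, |d|² = 41.
distance² = |AP|² − (AP·d)²/|d|² = 696 − 6724/41 = 532, so the distance is 2√133.

2√133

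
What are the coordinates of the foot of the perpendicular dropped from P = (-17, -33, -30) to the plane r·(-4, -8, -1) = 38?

The perpendicular from P has direction n = (-4, -8, -1): r = (-17, -33, -30) + μ(-4, -8, -1).
Substitute into the plane: n·(P + μn) = 38 gives 362 + 81μ = 38, so μ = -4.
Foot = (-17, -33, -30) + (-4)·(-4, -8, -1) = (-1, -1, -26).

(-1, -1, -26)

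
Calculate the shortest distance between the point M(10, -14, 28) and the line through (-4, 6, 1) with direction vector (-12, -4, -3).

34

Direction vector d = (-12, -4, -3).
AP = (14, -20, 27), and AP × d = (168, -282, -296).
|AP × d|² = 195364 and |d|² = 169, so the distance is √(195364/169) = √1156 = 34.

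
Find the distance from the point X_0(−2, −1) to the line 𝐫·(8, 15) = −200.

The normal to the line is n = (8, 15) with |n| = 17.
|n·X_0 − (-200)| = |-31 − (-200)| = 169, so the distance is 169/17.

169/17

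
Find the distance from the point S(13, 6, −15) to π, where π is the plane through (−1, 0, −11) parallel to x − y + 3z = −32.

4/√11

Parallel planes share the normal n = (1, −1, 3); since (−1, 0, −11) lies on the plane, its equation is x − y + 3z = -34.
Then n·(13, 6, −15) − (−34) = −4.
|n| = √(1 + 1 + 9) = √11, so the distance is |-4|/√11 = 4/√11.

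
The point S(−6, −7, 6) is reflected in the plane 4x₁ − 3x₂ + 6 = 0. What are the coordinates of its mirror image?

n = (4, −3, 0), |n|² = 25, n·S − (-6) = 3, so t = 3/25.
Foot F = S − (3/25)·n = (−162/25, −166/25, 6); the reflection is 2F − S = (−174/25, −157/25, 6).

(-174/25, -157/25, 6)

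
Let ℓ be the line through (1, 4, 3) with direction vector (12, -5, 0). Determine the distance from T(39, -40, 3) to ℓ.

26

Direction vector d = (12, -5, 0).
AP = (38, -44, 0); AP·d = 676, |AP|² = 3380, |d|² = 169.
distance² = |AP|² − (AP·d)²/|d|² = 3380 − 456976/169 = 676, so the distance is 26.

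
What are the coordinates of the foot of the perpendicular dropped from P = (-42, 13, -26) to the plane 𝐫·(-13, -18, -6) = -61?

(-29, 31, -20)

n = (-13, -18, -6), |n|² = 529, and n·P − (-61) = 529.
t = 529/529 = 1, so the foot is P − t·n = (-42, 13, -26) − 1·(-13, -18, -6) = (-29, 31, -20).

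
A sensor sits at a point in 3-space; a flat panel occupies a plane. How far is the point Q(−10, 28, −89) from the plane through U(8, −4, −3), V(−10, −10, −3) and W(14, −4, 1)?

UV = (−18, −6, 0) and UW = (6, 0, 4), so a normal is n = UV × UW = (−24, 72, 36).
d = |(-24)·(-10) + 72·28 + 36·(-89) − (-588)| / √(576 + 5184 + 1296) = |-360| / 84 = 30/7.

30/7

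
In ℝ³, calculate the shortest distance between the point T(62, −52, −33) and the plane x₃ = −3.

n = (0, 0, 1); n·P − (-3) = -30; |n| = 1; distance = 30/1 = 30.

30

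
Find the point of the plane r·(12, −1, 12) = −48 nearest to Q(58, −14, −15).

The perpendicular from Q has direction n = (12, −1, 12): r = (58, −14, −15) + μ(12, −1, 12).
Substitute into the plane: n·(Q + μn) = -48 gives 530 + 289μ = -48, so μ = -2.
Foot = (58, −14, −15) + (-2)·(12, −1, 12) = (34, −12, −39).

(34, -12, -39)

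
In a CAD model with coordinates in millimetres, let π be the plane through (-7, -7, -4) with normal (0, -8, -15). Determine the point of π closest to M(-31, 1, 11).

The perpendicular from M has direction n = (0, -8, -15): r = (-31, 1, 11) + μ(0, -8, -15).
Substitute into the plane: n·(M + μn) = 116 gives -173 + 289μ = 116, so μ = 1.
Foot = (-31, 1, 11) + 1·(0, -8, -15) = (-31, -7, -4).

(-31, -7, -4)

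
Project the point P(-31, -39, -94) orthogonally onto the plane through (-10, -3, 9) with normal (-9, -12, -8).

The perpendicular from P has direction n = (-9, -12, -8): r = (-31, -39, -94) + λ(-9, -12, -8).
Substitute into the plane: n·(P + λn) = 54 gives 1499 + 289λ = 54, so λ = -5.
Foot = (-31, -39, -94) + (-5)·(-9, -12, -8) = (14, 21, -54).

(14, 21, -54)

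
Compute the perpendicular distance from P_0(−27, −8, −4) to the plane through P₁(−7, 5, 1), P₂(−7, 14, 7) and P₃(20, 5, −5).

P₁P₂ = (0, 9, 6) and P₁P₃ = (27, 0, −6), so a normal is n = P₁P₂ × P₁P₃ = (−54, 162, −243).
Then n·(−27, −8, −4) − 945 = 189.
|n| = √(2916 + 26244 + 59049) = 297, so the distance is |189|/297 = 7/11.

7/11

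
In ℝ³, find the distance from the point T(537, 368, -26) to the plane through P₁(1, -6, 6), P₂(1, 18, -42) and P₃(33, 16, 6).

8

P₁P₂ = (0, 24, -48) and P₁P₃ = (32, 22, 0), so a normal is n = P₁P₂ × P₁P₃ = (1056, -1536, -768).
Then n·(537, 368, -26) - 5664 = 16128.
|n| = √(1115136 + 2359296 + 589824) = 2016, so the distance is |16128|/2016 = 8.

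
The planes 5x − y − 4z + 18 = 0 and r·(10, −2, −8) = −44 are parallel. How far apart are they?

Divide the second equation by 2 to match normals: 5x − y − 4z = -22.
Both planes have normal n = (5, −1, −4), |n| = √42. Any point on the first plane is at distance |(-22) − (-18)|/|n| = 4/√42 = 2√42/21 from the second.

2√42/21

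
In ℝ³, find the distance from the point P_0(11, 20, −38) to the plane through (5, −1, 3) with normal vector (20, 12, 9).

3/25

The plane has equation n·(r − (5, −1, 3)) = 0, i.e. n·r = 115.
d = |20·11 + 12·20 + 9·(-38) − 115| / √(400 + 144 + 81) = |3| / 25 = 3/25.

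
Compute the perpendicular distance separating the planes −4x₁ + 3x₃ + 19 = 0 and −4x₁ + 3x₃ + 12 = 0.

With common normal n = (−4, 0, 3) (|n| = 5), the distance is |(-19) − (-12)|/|n| = 7/5.

7/5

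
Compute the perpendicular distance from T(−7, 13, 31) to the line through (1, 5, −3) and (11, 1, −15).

2√61

A direction vector is d = (10, −4, −12).
AP = (−8, 8, 34); AP·d = -520, |AP|² = 1284, |d|² = 260.
distance² = |AP|² − (AP·d)²/|d|² = 1284 − 270400/260 = 244, so the distance is 2√61.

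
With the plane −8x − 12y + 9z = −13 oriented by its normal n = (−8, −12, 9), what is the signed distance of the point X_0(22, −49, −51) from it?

-2

n·X_0 − (-13) = -34.
|n| = 17, so the signed distance is -34/17 = -2.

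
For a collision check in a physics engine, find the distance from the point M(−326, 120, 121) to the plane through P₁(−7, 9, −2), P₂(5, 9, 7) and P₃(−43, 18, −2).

P₁P₂ = (12, 0, 9) and P₁P₃ = (−36, 9, 0), so a normal is n = P₁P₂ × P₁P₃ = (−81, −324, 108).
d = |(-81)·(-326) + (-324)·120 + 108·121 − (-2565)| / √(6561 + 104976 + 11664) = |3159| / 351 = 9.

9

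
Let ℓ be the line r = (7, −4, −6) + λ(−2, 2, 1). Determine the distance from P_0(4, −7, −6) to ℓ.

3√2

Direction vector d = (−2, 2, 1).
AP = (−3, −3, 0); AP·d = 0, |AP|² = 18, |d|² = 9.
distance² = |AP|² − (AP·d)²/|d|² = 18 − 0/9 = 18, so the distance is 3√2.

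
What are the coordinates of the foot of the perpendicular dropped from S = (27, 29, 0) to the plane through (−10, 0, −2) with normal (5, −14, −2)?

The perpendicular from S has direction n = (5, −14, −2): r = (27, 29, 0) + μ(5, −14, −2).
Substitute into the plane: n·(S + μn) = -46 gives -271 + 225μ = -46, so μ = 1.
Foot = (27, 29, 0) + 1·(5, −14, −2) = (32, 15, −2).

(32, 15, -2)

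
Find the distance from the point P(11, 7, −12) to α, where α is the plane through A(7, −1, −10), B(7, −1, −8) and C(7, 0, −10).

4

AB = (0, 0, 2) and AC = (0, 1, 0), so a normal is n = AB × AC = (−2, 0, 0).
d = |(-2)·11 − (-14)| / √(4 + 0 + 0) = |-8| / 2 = 4.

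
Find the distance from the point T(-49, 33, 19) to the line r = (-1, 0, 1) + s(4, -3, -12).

Direction vector d = (4, -3, -12).
AP = (-48, 33, 18); AP·d = -507, |AP|² = 3717, |d|² = 169.
distance² = |AP|² − (AP·d)²/|d|² = 3717 − 257049/169 = 2196, so the distance is 6√61.

6√61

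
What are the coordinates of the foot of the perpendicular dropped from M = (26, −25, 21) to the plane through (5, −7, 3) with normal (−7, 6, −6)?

(5, -7, 3)

n = (−7, 6, −6), |n|² = 121, and n·M − (-95) = -363.
t = -363/121 = -3, so the foot is M − t·n = (26, −25, 21) − (-3)·(−7, 6, −6) = (5, −7, 3).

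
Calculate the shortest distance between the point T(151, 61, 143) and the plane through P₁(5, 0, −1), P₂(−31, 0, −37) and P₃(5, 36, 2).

P₁P₂ = (−36, 0, −36) and P₁P₃ = (0, 36, 3), so a normal is n = P₁P₂ × P₁P₃ = (1296, 108, −1296).
n = (1296, 108, −1296); n·P − 7776 = 9180; |n| = 1836; distance = 9180/1836 = 5.

5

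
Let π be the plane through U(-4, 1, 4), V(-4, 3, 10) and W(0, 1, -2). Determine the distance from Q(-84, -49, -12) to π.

UV = (0, 2, 6) and UW = (4, 0, -6), so a normal is n = UV × UW = (-12, 24, -8).
Then n·(-84, -49, -12) - 40 = -112.
|n| = √(144 + 576 + 64) = 28, so the distance is |-112|/28 = 4.

4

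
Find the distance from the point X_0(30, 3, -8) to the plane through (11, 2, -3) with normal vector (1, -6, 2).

The plane has equation n·(r − (11, 2, -3)) = 0, i.e. n·r = -7.
Then n·(30, 3, -8) - (-7) = 3.
|n| = √(1 + 36 + 4) = √41, so the distance is |3|/√41 = 3/√41.

3√41/41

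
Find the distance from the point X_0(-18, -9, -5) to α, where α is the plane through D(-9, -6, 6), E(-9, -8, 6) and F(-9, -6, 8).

9

DE = (0, -2, 0) and DF = (0, 0, 2), so a normal is n = DE × DF = (-4, 0, 0).
Then n·(-18, -9, -5) - 36 = 36.
|n| = √(16 + 0 + 0) = 4, so the distance is |36|/4 = 9.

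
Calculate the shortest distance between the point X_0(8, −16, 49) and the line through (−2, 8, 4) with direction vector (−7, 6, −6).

Direction vector d = (−7, 6, −6).
AP = (10, −24, 45); AP·d = -484, |AP|² = 2701, |d|² = 121.
distance² = |AP|² − (AP·d)²/|d|² = 2701 − 234256/121 = 765, so the distance is 3√85.

3√85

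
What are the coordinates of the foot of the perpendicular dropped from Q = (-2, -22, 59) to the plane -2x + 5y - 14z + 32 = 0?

(-10, -2, 3)

The perpendicular from Q has direction n = (-2, 5, -14): r = (-2, -22, 59) + t(-2, 5, -14).
Substitute into the plane: n·(Q + tn) = -32 gives -932 + 225t = -32, so t = 4.
Foot = (-2, -22, 59) + 4·(-2, 5, -14) = (-10, -2, 3).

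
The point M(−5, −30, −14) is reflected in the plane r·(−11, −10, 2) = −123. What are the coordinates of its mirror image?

(39, 10, -22)

With n = (−11, −10, 2), the signed offset is (n·M − (-123))/|n|² = 450/225 = 2.
M' = M − 2t·n = (−5, −30, −14) − 4·(−11, −10, 2) = (39, 10, −22).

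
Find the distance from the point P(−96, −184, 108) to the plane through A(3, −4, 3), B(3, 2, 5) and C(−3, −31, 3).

9

AB = (0, 6, 2) and AC = (−6, −27, 0), so a normal is n = AB × AC = (54, −12, 36).
Then n·(−96, −184, 108) − 318 = 594.
|n| = √(2916 + 144 + 1296) = 66, so the distance is |594|/66 = 9.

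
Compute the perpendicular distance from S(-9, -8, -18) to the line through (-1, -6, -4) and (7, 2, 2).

10

A direction vector is d = (8, 8, 6).
AP = (-8, -2, -14); AP·d = -164, |AP|² = 264, |d|² = 164.
distance² = |AP|² − (AP·d)²/|d|² = 264 − 26896/164 = 100, so the distance is 10.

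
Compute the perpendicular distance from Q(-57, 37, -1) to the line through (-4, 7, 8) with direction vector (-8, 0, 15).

Direction vector d = (-8, 0, 15).
AP = (-53, 30, -9), and AP × d = (450, 867, 240).
|AP × d|² = 1011789 and |d|² = 289, so the distance is √(1011789/289) = √3501 = 3√389.

3√389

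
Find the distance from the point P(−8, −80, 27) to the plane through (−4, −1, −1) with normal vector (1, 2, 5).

The plane has equation n·(r − (−4, −1, −1)) = 0, i.e. n·r = -11.
Then n·(−8, −80, 27) − (−11) = −22.
|n| = √(1 + 4 + 25) = √30, so the distance is |-22|/√30 = 11√30/15.

22/√30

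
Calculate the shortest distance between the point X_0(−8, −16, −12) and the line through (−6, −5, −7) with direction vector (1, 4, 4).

Direction vector d = (1, 4, 4).
AP = (−2, −11, −5); AP·d = -66, |AP|² = 150, |d|² = 33.
distance² = |AP|² − (AP·d)²/|d|² = 150 − 4356/33 = 18, so the distance is 3√2.

3√2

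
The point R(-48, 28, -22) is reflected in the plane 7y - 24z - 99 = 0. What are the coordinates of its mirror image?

(-48, 14, 26)

n = (0, 7, -24), |n|² = 625, n·R − 99 = 625, so t = 625/625 = 1.
Foot F = R − 1·n = (-48, 21, 2); the reflection is 2F − R = (-48, 14, 26).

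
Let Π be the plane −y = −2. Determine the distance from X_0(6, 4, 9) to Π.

Normal vector n = (0, −1, 0), and n·(6, 4, 9) − (−2) = −2.
|n| = √(0 + 1 + 0) = 1, so the distance is |-2|/1 = 2.

2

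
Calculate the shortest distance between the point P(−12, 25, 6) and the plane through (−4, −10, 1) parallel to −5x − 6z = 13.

Parallel planes share the normal n = (−5, 0, −6); since (−4, −10, 1) lies on the plane, its equation is −5x − 6z = 14.
Then n·(−12, 25, 6) − 14 = 10.
|n| = √(25 + 0 + 36) = √61, so the distance is |10|/√61 = 10/√61.

10√61/61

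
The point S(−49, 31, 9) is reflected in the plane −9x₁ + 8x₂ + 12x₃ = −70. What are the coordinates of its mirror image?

(5, -17, -63)

n = (−9, 8, 12), |n|² = 289, n·S − (-70) = 867, so t = 867/289 = 3.
Foot F = S − 3·n = (−22, 7, −27); the reflection is 2F − S = (5, −17, −63).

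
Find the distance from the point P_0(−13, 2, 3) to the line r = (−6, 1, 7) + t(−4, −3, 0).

√41

Direction vector d = (−4, −3, 0).
AP = (−7, 1, −4), and AP × d = (−12, 16, 25).
|AP × d|² = 1025 and |d|² = 25, so the distance is √(1025/25) = √41.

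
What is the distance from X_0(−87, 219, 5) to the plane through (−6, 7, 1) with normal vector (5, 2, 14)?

5

The plane has equation n·(r − (−6, 7, 1)) = 0, i.e. n·r = -2.
Then n·(−87, 219, 5) − (−2) = 75.
|n| = √(25 + 4 + 196) = 15, so the distance is |75|/15 = 5.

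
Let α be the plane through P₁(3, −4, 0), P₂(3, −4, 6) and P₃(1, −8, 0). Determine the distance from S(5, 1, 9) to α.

P₁P₂ = (0, 0, 6) and P₁P₃ = (−2, −4, 0), so a normal is n = P₁P₂ × P₁P₃ = (24, −12, 0).
Then n·(5, 1, 9) − 120 = −12.
|n| = √(576 + 144 + 0) = 12√5, so the distance is |-12|/(12√5) = √5/5.

1/√5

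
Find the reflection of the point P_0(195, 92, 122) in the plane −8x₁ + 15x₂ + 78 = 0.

(3219/17, 1744/17, 122)

With n = (−8, 15, 0), the signed offset is (n·P_0 − (-78))/|n|² = -102/289 = -6/17.
P_0' = P_0 − 2t·n = (195, 92, 122) − (-12/17)·(−8, 15, 0) = (3219/17, 1744/17, 122).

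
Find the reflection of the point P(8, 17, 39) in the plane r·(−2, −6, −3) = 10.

(-12, -43, 9)

With n = (−2, −6, −3), the signed offset is (n·P − 10)/|n|² = -245/49 = -5.
P' = P − 2t·n = (8, 17, 39) − (-10)·(−2, −6, −3) = (−12, −43, 9).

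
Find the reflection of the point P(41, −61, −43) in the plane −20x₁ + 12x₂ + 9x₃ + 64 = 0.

n = (−20, 12, 9), |n|² = 625, n·P − (-64) = -1875, so t = -1875/625 = -3.
Foot F = P − (-3)·n = (−19, −25, −16); the reflection is 2F − P = (−79, 11, 11).

(-79, 11, 11)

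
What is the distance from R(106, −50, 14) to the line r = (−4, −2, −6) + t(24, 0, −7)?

Direction vector d = (24, 0, −7).
AP = (110, −48, 20); AP·d = 2500, |AP|² = 14804, |d|² = 625.
distance² = |AP|² − (AP·d)²/|d|² = 14804 − 6250000/625 = 4804, so the distance is 2√1201.

2√1201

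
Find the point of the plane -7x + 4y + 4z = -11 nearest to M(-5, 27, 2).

(9, 19, -6)

n = (-7, 4, 4), |n|² = 81, and n·M − (-11) = 162.
t = 162/81 = 2, so the foot is M − t·n = (-5, 27, 2) − 2·(-7, 4, 4) = (9, 19, -6).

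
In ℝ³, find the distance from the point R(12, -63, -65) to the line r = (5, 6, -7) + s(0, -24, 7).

√5674

Direction vector d = (0, -24, 7).
AP = (7, -69, -58); AP·d = 1250, |AP|² = 8174, |d|² = 625.
distance² = |AP|² − (AP·d)²/|d|² = 8174 − 1562500/625 = 5674, so the distance is √5674.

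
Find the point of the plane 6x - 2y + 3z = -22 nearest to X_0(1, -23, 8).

(-11, -19, 2)

n = (6, -2, 3), |n|² = 49, and n·X_0 − (-22) = 98.
t = 98/49 = 2, so the foot is X_0 − t·n = (1, -23, 8) − 2·(6, -2, 3) = (-11, -19, 2).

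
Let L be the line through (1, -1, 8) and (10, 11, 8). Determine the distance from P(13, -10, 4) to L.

A direction vector is d = (9, 12, 0).
AP = (12, -9, -4); AP·d = 0, |AP|² = 241, |d|² = 225.
distance² = |AP|² − (AP·d)²/|d|² = 241 − 0/225 = 241, so the distance is √241.

√241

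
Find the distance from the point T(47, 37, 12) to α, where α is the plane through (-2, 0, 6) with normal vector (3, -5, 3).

20/√43

The plane has equation n·(r − (-2, 0, 6)) = 0, i.e. n·r = 12.
Then n·(47, 37, 12) - 12 = -20.
|n| = √(9 + 25 + 9) = √43, so the distance is |-20|/√43 = 20/√43.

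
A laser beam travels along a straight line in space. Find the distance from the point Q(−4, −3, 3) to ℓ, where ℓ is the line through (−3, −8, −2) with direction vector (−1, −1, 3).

Direction vector d = (−1, −1, 3).
AP = (−1, 5, 5); AP·d = 11, |AP|² = 51, |d|² = 11.
distance² = |AP|² − (AP·d)²/|d|² = 51 − 121/11 = 40, so the distance is 2√10.

2√10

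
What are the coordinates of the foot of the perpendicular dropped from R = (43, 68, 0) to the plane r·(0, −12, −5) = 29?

n = (0, −12, −5), |n|² = 169, and n·R − 29 = -845.
t = -845/169 = -5, so the foot is R − t·n = (43, 68, 0) − (-5)·(0, −12, −5) = (43, 8, −25).

(43, 8, -25)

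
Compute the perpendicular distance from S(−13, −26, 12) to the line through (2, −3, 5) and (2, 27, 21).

√514

A direction vector is d = (0, 30, 16).
AP = (−15, −23, 7), and AP × d = (−578, 240, −450).
|AP × d|² = 594184 and |d|² = 1156, so the distance is √(594184/1156) = √514.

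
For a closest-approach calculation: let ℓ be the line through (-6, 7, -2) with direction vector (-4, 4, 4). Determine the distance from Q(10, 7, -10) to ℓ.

Direction vector d = (-4, 4, 4).
AP = (16, 0, -8), and AP × d = (32, -32, 64).
|AP × d|² = 6144 and |d|² = 48, so the distance is √(6144/48) = √128 = 8√2.

8√2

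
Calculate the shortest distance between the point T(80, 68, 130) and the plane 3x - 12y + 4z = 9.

d = |3·80 + (-12)·68 + 4·130 − 9| / √(9 + 144 + 16) = |-65| / 13 = 5.

5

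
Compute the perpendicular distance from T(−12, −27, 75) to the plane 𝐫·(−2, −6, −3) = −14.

d = |(-2)·(-12) + (-6)·(-27) + (-3)·75 − (-14)| / √(4 + 36 + 9) = |-25| / 7 = 25/7.

25/7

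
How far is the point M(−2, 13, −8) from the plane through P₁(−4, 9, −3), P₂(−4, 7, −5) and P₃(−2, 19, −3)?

P₁P₂ = (0, −2, −2) and P₁P₃ = (2, 10, 0), so a normal is n = P₁P₂ × P₁P₃ = (20, −4, 4).
Then n·(−2, 13, −8) − (−128) = 4.
|n| = √(400 + 16 + 16) = 12√3, so the distance is |4|/(12√3) = 1/(3√3).

√3/9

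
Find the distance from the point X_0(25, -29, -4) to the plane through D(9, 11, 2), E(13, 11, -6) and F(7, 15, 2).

DE = (4, 0, -8) and DF = (-2, 4, 0), so a normal is n = DE × DF = (32, 16, 16).
Then n·(25, -29, -4) - 496 = -224.
|n| = √(1024 + 256 + 256) = 16√6, so the distance is |-224|/(16√6) = 14/√6.

7√6/3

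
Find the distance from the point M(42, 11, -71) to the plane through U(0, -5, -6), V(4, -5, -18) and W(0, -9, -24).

2

UV = (4, 0, -12) and UW = (0, -4, -18), so a normal is n = UV × UW = (-48, 72, -16).
Then n·(42, 11, -71) - (-264) = 176.
|n| = √(2304 + 5184 + 256) = 88, so the distance is |176|/88 = 2.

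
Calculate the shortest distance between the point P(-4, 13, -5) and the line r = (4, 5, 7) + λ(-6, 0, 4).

4√17

Direction vector d = (-6, 0, 4).
AP = (-8, 8, -12); AP·d = 0, |AP|² = 272, |d|² = 52.
distance² = |AP|² − (AP·d)²/|d|² = 272 − 0/52 = 272, so the distance is 4√17.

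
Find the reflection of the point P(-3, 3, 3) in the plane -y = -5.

(-3, 7, 3)

With n = (0, -1, 0), the signed offset is (n·P − (-5))/|n|² = 2/1 = 2.
P' = P − 2t·n = (-3, 3, 3) − 4·(0, -1, 0) = (-3, 7, 3).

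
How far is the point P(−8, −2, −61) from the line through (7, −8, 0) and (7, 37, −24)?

3√314

A direction vector is d = (0, 45, −24).
AP = (−15, 6, −61), and AP × d = (2601, −360, −675).
|AP × d|² = 7350426 and |d|² = 2601, so the distance is √(7350426/2601) = √2826 = 3√314.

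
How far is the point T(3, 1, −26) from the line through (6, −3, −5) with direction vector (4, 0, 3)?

Direction vector d = (4, 0, 3).
AP = (−3, 4, −21), and AP × d = (12, −75, −16).
|AP × d|² = 6025 and |d|² = 25, so the distance is √(6025/25) = √241.

√241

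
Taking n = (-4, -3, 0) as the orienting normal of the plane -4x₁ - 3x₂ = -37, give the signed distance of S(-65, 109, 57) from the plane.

n·S − (-37) = -30.
|n| = 5, so the signed distance is -30/5 = -6.

-6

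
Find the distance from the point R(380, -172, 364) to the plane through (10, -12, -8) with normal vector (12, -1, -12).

8

The plane has equation n·(r − (10, -12, -8)) = 0, i.e. n·r = 228.
Then n·(380, -172, 364) - 228 = 136.
|n| = √(144 + 1 + 144) = 17, so the distance is |136|/17 = 8.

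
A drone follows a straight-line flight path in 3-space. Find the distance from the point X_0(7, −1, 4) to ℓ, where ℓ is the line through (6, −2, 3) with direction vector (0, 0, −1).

Direction vector d = (0, 0, −1).
AP = (1, 1, 1), and AP × d = (−1, 1, 0).
|AP × d|² = 2 and |d|² = 1, so the distance is √2.

√2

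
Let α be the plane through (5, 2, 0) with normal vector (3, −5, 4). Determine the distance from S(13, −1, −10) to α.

1/(5√2)

The plane has equation n·(r − (5, 2, 0)) = 0, i.e. n·r = 5.
d = |3·13 + (-5)·(-1) + 4·(-10) − 5| / √(9 + 25 + 16) = |-1| / (5√2) = √2/10.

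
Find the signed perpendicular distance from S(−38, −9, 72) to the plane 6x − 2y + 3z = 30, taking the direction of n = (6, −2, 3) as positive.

n·S − 30 = -24.
|n| = 7, so the signed distance is -24/7.

-24/7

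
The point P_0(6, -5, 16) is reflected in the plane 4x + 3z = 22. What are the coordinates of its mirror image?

n = (4, 0, 3), |n|² = 25, n·P_0 − 22 = 50, so t = 50/25 = 2.
Foot F = P_0 − 2·n = (-2, -5, 10); the reflection is 2F − P_0 = (-10, -5, 4).

(-10, -5, 4)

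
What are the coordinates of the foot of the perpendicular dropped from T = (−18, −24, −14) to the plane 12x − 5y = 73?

(-6, -29, -14)

n = (12, −5, 0), |n|² = 169, and n·T − 73 = -169.
t = -169/169 = -1, so the foot is T − t·n = (−18, −24, −14) − (-1)·(12, −5, 0) = (−6, −29, −14).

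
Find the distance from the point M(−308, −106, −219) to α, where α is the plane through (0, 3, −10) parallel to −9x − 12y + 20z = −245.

Parallel planes share the normal n = (−9, −12, 20); since (0, 3, −10) lies on the plane, its equation is −9x − 12y + 20z = -236.
n = (−9, −12, 20); n·P − (-236) = -100; |n| = 25; distance = 100/25 = 4.

4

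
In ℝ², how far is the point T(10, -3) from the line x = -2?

d = |1·10 + 0·(-3) − (-2)| / √(1 + 0) = |12|/1 = 12.

12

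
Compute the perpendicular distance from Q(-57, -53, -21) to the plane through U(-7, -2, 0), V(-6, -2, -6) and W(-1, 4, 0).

15√73/73

UV = (1, 0, -6) and UW = (6, 6, 0), so a normal is n = UV × UW = (36, -36, 6).
Then n·(-57, -53, -21) - (-180) = -90.
|n| = √(1296 + 1296 + 36) = 6√73, so the distance is |-90|/(6√73) = 15√73/73.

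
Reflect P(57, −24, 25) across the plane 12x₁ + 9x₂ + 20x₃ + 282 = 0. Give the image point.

With n = (12, 9, 20), the signed offset is (n·P − (-282))/|n|² = 1250/625 = 2.
P' = P − 2t·n = (57, −24, 25) − 4·(12, 9, 20) = (9, −60, −55).

(9, -60, -55)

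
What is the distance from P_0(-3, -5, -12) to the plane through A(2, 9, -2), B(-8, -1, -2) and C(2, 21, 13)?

5/√66

AB = (-10, -10, 0) and AC = (0, 12, 15), so a normal is n = AB × AC = (-150, 150, -120).
d = |(-150)·(-3) + 150·(-5) + (-120)·(-12) − 1290| / √(22500 + 22500 + 14400) = |-150| / (30√66) = 5√66/66.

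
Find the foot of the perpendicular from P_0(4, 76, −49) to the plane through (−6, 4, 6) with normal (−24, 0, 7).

(-20, 76, -42)

The perpendicular from P_0 has direction n = (−24, 0, 7): r = (4, 76, −49) + t(−24, 0, 7).
Substitute into the plane: n·(P_0 + tn) = 186 gives -439 + 625t = 186, so t = 1.
Foot = (4, 76, −49) + 1·(−24, 0, 7) = (−20, 76, −42).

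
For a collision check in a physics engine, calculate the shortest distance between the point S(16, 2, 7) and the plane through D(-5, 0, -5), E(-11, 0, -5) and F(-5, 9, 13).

DE = (-6, 0, 0) and DF = (0, 9, 18), so a normal is n = DE × DF = (0, 108, -54).
n = (0, 108, -54); n·P − 270 = -432; |n| = 54√5; distance = 432/(54√5) = 8/√5.

8√5/5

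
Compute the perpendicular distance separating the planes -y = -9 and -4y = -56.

Divide the second equation by 4 to match normals: -y = -14.
With common normal n = (0, -1, 0) (|n| = 1), the distance is |(-9) − (-14)|/|n| = 5/1 = 5.

5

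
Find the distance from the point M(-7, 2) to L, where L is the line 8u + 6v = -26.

9/5

The normal to the line is n = (8, 6) with |n| = 10.
|n·M − (-26)| = |-44 − (-26)| = 18, so the distance is 18/10 = 9/5.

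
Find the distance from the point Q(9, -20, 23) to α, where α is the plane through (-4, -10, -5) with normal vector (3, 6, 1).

The plane has equation n·(r − (-4, -10, -5)) = 0, i.e. n·r = -77.
Then n·(9, -20, 23) - (-77) = 7.
|n| = √(9 + 36 + 1) = √46, so the distance is |7|/√46 = 7√46/46.

7/√46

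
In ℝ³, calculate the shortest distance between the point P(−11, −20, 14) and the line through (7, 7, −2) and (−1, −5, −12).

A direction vector is d = (−8, −12, −10).
AP = (−18, −27, 16); AP·d = 308, |AP|² = 1309, |d|² = 308.
distance² = |AP|² − (AP·d)²/|d|² = 1309 − 94864/308 = 1001, so the distance is √1001.

√1001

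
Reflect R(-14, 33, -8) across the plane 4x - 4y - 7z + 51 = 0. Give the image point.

n = (4, -4, -7), |n|² = 81, n·R − (-51) = -81, so t = -81/81 = -1.
Foot F = R − (-1)·n = (-10, 29, -15); the reflection is 2F − R = (-6, 25, -22).

(-6, 25, -22)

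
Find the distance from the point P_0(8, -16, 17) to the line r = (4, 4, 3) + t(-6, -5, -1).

Direction vector d = (-6, -5, -1).
AP = (4, -20, 14); AP·d = 62, |AP|² = 612, |d|² = 62.
distance² = |AP|² − (AP·d)²/|d|² = 612 − 3844/62 = 550, so the distance is 5√22.

5√22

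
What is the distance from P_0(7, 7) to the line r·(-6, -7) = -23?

68/√85

d = |(-6)·7 + (-7)·7 − (-23)| / √(36 + 49) = |-68|/√85 = 68/√85.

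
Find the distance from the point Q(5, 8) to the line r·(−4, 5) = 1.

d = |(-4)·5 + 5·8 − 1| / √(16 + 25) = |19|/√41 = 19/√41.

19/√41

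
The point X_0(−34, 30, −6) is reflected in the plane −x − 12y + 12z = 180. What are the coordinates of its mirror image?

n = (−1, −12, 12), |n|² = 289, n·X_0 − 180 = -578, so t = -578/289 = -2.
Foot F = X_0 − (-2)·n = (−36, 6, 18); the reflection is 2F − X_0 = (−38, −18, 42).

(-38, -18, 42)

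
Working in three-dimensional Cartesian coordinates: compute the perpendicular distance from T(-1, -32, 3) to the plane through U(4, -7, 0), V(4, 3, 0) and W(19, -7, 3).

UV = (0, 10, 0) and UW = (15, 0, 3), so a normal is n = UV × UW = (30, 0, -150).
Then n·(-1, -32, 3) - 120 = -600.
|n| = √(900 + 0 + 22500) = 30√26, so the distance is |-600|/(30√26) = 20/√26.

10√26/13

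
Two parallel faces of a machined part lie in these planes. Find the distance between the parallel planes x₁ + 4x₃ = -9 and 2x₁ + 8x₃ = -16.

1/√17

Divide the second equation by 2 to match normals: x₁ + 4x₃ = -8.
Both planes have normal n = (1, 0, 4), |n| = √17. Any point on the first plane is at distance |(-8) − (-9)|/|n| = 1/√17 from the second.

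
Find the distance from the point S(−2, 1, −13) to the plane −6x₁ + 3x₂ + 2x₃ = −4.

n = (−6, 3, 2); n·P − (-4) = -7; |n| = 7; distance = 7/7 = 1.

1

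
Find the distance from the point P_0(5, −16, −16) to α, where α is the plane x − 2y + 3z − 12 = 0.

23/√14

d = |1·5 + (-2)·(-16) + 3·(-16) − 12| / √(1 + 4 + 9) = |-23| / √14 = 23/√14.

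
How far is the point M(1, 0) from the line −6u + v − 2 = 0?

d = |(-6)·1 + 1·0 − 2| / √(36 + 1) = |-8|/√37 = 8√37/37.

8√37/37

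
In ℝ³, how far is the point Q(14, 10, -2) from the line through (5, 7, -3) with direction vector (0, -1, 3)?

√91

Direction vector d = (0, -1, 3).
AP = (9, 3, 1), and AP × d = (10, -27, -9).
|AP × d|² = 910 and |d|² = 10, so the distance is √(910/10) = √91.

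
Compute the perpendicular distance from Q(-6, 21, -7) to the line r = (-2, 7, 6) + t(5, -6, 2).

11

Direction vector d = (5, -6, 2).
AP = (-4, 14, -13); AP·d = -130, |AP|² = 381, |d|² = 65.
distance² = |AP|² − (AP·d)²/|d|² = 381 − 16900/65 = 121, so the distance is 11.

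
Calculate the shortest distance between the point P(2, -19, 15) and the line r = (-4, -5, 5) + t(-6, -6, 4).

2√61

Direction vector d = (-6, -6, 4).
AP = (6, -14, 10), and AP × d = (4, -84, -120).
|AP × d|² = 21472 and |d|² = 88, so the distance is √(21472/88) = √244 = 2√61.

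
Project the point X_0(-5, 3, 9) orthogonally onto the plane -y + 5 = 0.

The perpendicular from X_0 has direction n = (0, -1, 0): r = (-5, 3, 9) + λ(0, -1, 0).
Substitute into the plane: n·(X_0 + λn) = -5 gives -3 + 1λ = -5, so λ = -2.
Foot = (-5, 3, 9) + (-2)·(0, -1, 0) = (-5, 5, 9).

(-5, 5, 9)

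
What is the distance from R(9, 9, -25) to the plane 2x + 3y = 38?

n = (2, 3, 0); n·P − 38 = 7; |n| = √13; distance = 7/√13.

7√13/13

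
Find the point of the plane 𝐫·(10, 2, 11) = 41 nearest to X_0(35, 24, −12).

(25, 22, -23)

The perpendicular from X_0 has direction n = (10, 2, 11): r = (35, 24, −12) + t(10, 2, 11).
Substitute into the plane: n·(X_0 + tn) = 41 gives 266 + 225t = 41, so t = -1.
Foot = (35, 24, −12) + (-1)·(10, 2, 11) = (25, 22, −23).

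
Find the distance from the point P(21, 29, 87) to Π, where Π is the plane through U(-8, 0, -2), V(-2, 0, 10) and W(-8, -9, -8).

UV = (6, 0, 12) and UW = (0, -9, -6), so a normal is n = UV × UW = (108, 36, -54).
n = (108, 36, -54); n·P − (-756) = -630; |n| = 126; distance = 630/126 = 5.

5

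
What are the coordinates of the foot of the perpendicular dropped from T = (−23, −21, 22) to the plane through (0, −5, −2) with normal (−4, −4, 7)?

(-7, -5, -6)

The perpendicular from T has direction n = (−4, −4, 7): r = (−23, −21, 22) + λ(−4, −4, 7).
Substitute into the plane: n·(T + λn) = 6 gives 330 + 81λ = 6, so λ = -4.
Foot = (−23, −21, 22) + (-4)·(−4, −4, 7) = (−7, −5, −6).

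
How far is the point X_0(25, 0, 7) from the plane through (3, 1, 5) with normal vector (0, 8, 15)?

The plane has equation n·(r − (3, 1, 5)) = 0, i.e. n·r = 83.
d = |8·0 + 15·7 − 83| / √(0 + 64 + 225) = |22| / 17 = 22/17.

22/17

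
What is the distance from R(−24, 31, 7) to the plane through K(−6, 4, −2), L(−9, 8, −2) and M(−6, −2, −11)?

KL = (−3, 4, 0) and KM = (0, −6, −9), so a normal is n = KL × KM = (−36, −27, 18).
Then n·(−24, 31, 7) − 72 = 81.
|n| = √(1296 + 729 + 324) = 9√29, so the distance is |81|/(9√29) = 9√29/29.

9/√29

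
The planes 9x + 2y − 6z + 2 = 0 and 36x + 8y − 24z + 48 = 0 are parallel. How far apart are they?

10/11

Divide the second equation by 4 to match normals: 9x + 2y − 6z = -12.
With common normal n = (9, 2, −6) (|n| = 11), the distance is |(-2) − (-12)|/|n| = 10/11.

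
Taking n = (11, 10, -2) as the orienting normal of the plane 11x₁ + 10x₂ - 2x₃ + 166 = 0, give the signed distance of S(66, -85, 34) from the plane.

n·S − (-166) = -26.
|n| = 15, so the signed distance is -26/15.

-26/15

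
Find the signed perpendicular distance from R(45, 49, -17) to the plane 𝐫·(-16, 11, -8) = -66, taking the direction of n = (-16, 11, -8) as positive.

1

n·R − (-66) = 21.
|n| = 21, so the signed distance is 21/21 = 1.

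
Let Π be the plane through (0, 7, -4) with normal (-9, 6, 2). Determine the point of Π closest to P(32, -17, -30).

(-4, 7, -22)

n = (-9, 6, 2), |n|² = 121, and n·P − 34 = -484.
t = -484/121 = -4, so the foot is P − t·n = (32, -17, -30) − (-4)·(-9, 6, 2) = (-4, 7, -22).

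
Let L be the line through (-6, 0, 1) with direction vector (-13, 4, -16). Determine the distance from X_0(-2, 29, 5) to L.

Direction vector d = (-13, 4, -16).
AP = (4, 29, 4), and AP × d = (-480, 12, 393).
|AP × d|² = 384993 and |d|² = 441, so the distance is √(384993/441) = √873 = 3√97.

3√97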